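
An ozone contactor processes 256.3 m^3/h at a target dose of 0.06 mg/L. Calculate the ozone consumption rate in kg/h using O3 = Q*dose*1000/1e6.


O3 demand (mg/h) = Q * dose * 1000 = 256.3 * 0.06 * 1000 = 15378 mg/h
Convert mg to kg: 15378 / 1e6 = 0.015378 kg/h

0.015378 kg/h


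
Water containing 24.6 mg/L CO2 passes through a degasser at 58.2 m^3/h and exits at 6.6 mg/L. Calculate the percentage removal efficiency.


CO2_out / CO2_in = 6.6 / 24.6 = 0.26829268
Fraction remaining = 0.26829268
efficiency = (1 - 0.26829268) * 100 = 73.1707 %

73.1707 %


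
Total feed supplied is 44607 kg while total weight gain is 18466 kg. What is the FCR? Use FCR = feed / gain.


FCR = feed consumed / weight gained
FCR = 44607 kg / 18466 kg = 2.41563

2.41563


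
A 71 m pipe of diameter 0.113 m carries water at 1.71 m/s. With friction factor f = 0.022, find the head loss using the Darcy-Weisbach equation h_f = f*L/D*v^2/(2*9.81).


v^2 = 1.71^2 = 2.9241 m^2/s^2
L/D = 71/0.113 = 628.31858
h_f = f*(L/D)*v^2/(2g) = 0.022 * 628.31858 * 2.9241 / 19.62 = 2.06014 m

2.06014 m


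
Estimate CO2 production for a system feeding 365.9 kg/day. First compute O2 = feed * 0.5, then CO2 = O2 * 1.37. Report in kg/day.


O2 = 365.9 * 0.5 = 182.95
CO2 = 182.95 * 1.37 = 250.6415

250.6415 kg/day


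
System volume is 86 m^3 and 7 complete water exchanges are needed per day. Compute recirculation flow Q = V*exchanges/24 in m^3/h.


Daily recirculation volume = 86 m^3 * 7 = 602 m^3/day
Flow rate Q = daily volume / 24 h = 602 / 24 = 25.0833 m^3/h

25.0833 m^3/h


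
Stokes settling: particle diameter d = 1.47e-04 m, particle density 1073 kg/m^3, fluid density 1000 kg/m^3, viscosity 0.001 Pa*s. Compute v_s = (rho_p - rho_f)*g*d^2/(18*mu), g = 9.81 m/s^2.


Density difference: rho_p - rho_f = 1073 - 1000 = 73 kg/m^3
d^2 = (1.47e-04)^2 = 2.1609e-08 m^2
Numerator = (rho_p - rho_f) * g * d^2 = 73 * 9.81 * 2.1609e-08 = 1.5474853e-05
Denominator = 18 * mu = 18 * 0.001 = 0.018
v_s = 1.5474853e-05 / 0.018 = 8.59714e-04 m/s
Check: Re = rho_f * v_s * d / mu = 1000 * 8.59714e-04 * 1.47e-04 / 0.001 = 0.126 < 1, so Stokes' law applies.

8.59714e-04 m/s


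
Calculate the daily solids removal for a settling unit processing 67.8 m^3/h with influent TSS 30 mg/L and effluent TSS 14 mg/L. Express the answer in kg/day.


Concentration drop: TSS_in - TSS_out = 30 - 14 = 16 mg/L
Hourly solids removed = Q * dTSS = 67.8 m^3/h * 16 mg/L = 1084.8 g/h  (m^3/h * mg/L = g/h)
Daily solids removed = 1084.8 * 24 = 26035.2 g/day
Convert g to kg: 26035.2 / 1000 = 26.0352 kg/day

26.0352 kg/day


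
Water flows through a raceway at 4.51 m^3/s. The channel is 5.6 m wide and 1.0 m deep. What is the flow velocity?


Cross-sectional area = W * d = 5.6 * 1.0 = 5.6 m^2
Velocity = Q / A = 4.51 / 5.6 = 0.805357 m/s

0.805357 m/s


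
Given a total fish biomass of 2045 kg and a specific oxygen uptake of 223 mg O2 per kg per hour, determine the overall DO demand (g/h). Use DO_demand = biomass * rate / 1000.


Total O2 consumption (mg/h) = 2045 kg * 223 mg/(kg*h) = 456035 mg/h
Convert to g/h: 456035 / 1000 = 456.035 g/h

456.035 g/h


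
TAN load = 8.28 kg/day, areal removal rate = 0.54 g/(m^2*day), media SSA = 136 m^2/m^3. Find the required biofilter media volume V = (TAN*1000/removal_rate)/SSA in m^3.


A = 8.28*1000 / 0.54 = 15333.333 m^2
V = 15333.333 / 136 = 112.745

112.745 m^3


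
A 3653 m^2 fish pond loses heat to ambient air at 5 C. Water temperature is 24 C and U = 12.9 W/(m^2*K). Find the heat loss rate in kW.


Temperature difference dT = 24 - 5 = 19 K
Heat loss (W) = U * A * dT = 12.9 * 3653 * 19 = 895350.3 W
Convert to kW: 895350.3 / 1000 = 895.3503 kW

895.3503 kW


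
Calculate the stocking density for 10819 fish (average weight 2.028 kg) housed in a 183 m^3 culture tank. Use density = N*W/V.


Total biomass = 10819 fish * 2.028 kg = 21940.932 kg
Density = total biomass / volume = 21940.932 / 183 = 119.896 kg/m^3

119.896 kg/m^3


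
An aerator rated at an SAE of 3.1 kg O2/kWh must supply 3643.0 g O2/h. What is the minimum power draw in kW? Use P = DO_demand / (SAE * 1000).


SAE in g O2/kWh = 3.1 * 1000 = 3100 g/kWh
P = DO_demand / SAE_g = 3643.0 / 3100 = 1.17516 kW

1.17516 kW


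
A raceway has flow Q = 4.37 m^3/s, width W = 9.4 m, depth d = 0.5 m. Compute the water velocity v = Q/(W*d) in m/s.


Cross-sectional area = W * d = 9.4 * 0.5 = 4.7 m^2
Velocity = Q / A = 4.37 / 4.7 = 0.929787 m/s

0.929787 m/s


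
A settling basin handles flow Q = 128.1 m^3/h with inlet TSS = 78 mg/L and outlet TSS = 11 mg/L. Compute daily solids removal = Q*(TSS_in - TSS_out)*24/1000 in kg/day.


Concentration drop: TSS_in - TSS_out = 78 - 11 = 67 mg/L
Hourly solids removed = Q * dTSS = 128.1 m^3/h * 67 mg/L = 8582.7 g/h  (m^3/h * mg/L = g/h)
Daily solids removed = 8582.7 * 24 = 205984.8 g/day
Convert g to kg: 205984.8 / 1000 = 205.9848 kg/day

205.9848 kg/day


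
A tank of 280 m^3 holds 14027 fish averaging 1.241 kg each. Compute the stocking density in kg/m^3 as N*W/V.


Total biomass = 14027 fish * 1.241 kg = 17407.507 kg
Density = total biomass / volume = 17407.507 / 280 = 62.1697 kg/m^3

62.1697 kg/m^3


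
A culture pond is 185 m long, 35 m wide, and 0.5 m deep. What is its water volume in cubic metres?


Base area = L * W = 185 * 35 = 6475 m^2
Volume = area * depth = 6475 * 0.5 = 3237.5 m^3

3237.5 m^3


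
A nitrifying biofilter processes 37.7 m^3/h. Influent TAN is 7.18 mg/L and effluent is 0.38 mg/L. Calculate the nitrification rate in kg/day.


Concentration drop: TAN_in - TAN_out = 7.18 - 0.38 = 6.8 mg/L
Hourly TAN removed = Q * dTAN = 37.7 m^3/h * 6.8 mg/L = 256.36 g/h  (m^3/h * mg/L = g/h)
Daily TAN removed = 256.36 * 24 = 6152.64 g/day
Convert to kg/day: 6152.64 / 1000 = 6.15264 kg/day

6.15264 kg/day


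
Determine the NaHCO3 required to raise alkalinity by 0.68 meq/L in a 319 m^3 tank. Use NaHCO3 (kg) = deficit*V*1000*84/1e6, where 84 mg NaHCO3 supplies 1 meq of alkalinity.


Tank volume in L = 319 m^3 * 1000 = 319000 L
Total meq required = 0.68 meq/L * 319000 L = 216920 meq
NaHCO3 mass = 216920 meq * 84 mg/meq / 1e6 = 18.2213 kg

18.2213 kg


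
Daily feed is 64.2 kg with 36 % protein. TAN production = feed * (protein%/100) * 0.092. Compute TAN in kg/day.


Protein in feed = 64.2 * 36/100 = 23.112 kg/day
TAN = protein * 0.092 = 23.112 * 0.092 = 2.126304 kg/day

2.126304 kg/day


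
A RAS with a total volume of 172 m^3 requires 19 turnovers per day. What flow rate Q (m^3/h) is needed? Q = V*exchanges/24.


Daily recirculation volume = 172 m^3 * 19 = 3268 m^3/day
Flow rate Q = daily volume / 24 h = 3268 / 24 = 136.167 m^3/h

136.167 m^3/h


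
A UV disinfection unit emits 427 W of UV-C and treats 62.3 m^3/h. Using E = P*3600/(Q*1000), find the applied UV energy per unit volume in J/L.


Energy delivered per hour = 427 W * 3600 s = 1537200 J/h
Volume treated per hour = 62.3 m^3/h * 1000 = 62300 L/h
dose = 1537200 / 62300 = 24.6742 J/L

24.6742 J/L


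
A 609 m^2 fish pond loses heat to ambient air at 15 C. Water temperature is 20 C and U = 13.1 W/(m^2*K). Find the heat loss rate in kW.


Temperature difference dT = 20 - 15 = 5 K
Heat loss (W) = U * A * dT = 13.1 * 609 * 5 = 39889.5 W
Convert to kW: 39889.5 / 1000 = 39.8895 kW

39.8895 kW


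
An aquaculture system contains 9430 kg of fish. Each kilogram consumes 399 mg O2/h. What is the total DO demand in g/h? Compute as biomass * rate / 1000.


Total O2 consumption (mg/h) = 9430 kg * 399 mg/(kg*h) = 3762570 mg/h
Convert to g/h: 3762570 / 1000 = 3762.57 g/h

3762.57 g/h


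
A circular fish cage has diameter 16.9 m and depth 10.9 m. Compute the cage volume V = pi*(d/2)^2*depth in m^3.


r = d/2 = 16.9/2 = 8.45 m
Base area = pi*r^2 = pi*8.45^2 = 224.31757 m^2
Volume = 224.31757 * 10.9 = 2445.06 m^3

2445.06 m^3


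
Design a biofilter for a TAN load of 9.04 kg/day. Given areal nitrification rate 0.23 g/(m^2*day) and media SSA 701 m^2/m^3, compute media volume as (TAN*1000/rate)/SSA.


A = 9.04*1000 / 0.23 = 39304.348 m^2
V = 39304.348 / 701 = 56.069

56.069 m^3


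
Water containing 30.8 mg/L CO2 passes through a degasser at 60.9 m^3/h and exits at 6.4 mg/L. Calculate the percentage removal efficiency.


CO2_out / CO2_in = 6.4 / 30.8 = 0.20779221
Fraction remaining = 0.20779221
efficiency = (1 - 0.20779221) * 100 = 79.2208 %

79.2208 %


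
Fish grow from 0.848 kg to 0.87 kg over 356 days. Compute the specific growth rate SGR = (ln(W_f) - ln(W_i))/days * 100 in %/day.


ln(W_f) = ln(0.87) = -0.13926207
ln(W_i) = ln(0.848) = -0.16487464
ln(W_f) - ln(W_i) = -0.13926207 - -0.16487464 = 0.02561257
SGR = 0.02561257 / 356 * 100 = 0.00719454 %/day

0.00719454 %/day


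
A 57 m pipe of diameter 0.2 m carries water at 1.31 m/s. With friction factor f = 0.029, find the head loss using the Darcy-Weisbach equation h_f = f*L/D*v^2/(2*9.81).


v^2 = 1.31^2 = 1.7161 m^2/s^2
L/D = 57/0.2 = 285
h_f = f*(L/D)*v^2/(2g) = 0.029 * 285 * 1.7161 / 19.62 = 0.722914 m

0.722914 m


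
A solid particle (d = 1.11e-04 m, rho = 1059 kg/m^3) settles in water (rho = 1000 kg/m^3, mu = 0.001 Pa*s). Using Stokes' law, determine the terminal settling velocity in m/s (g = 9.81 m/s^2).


Density difference: rho_p - rho_f = 1059 - 1000 = 59 kg/m^3
d^2 = (1.11e-04)^2 = 1.2321e-08 m^2
Numerator = (rho_p - rho_f) * g * d^2 = 59 * 9.81 * 1.2321e-08 = 7.1312716e-06
Denominator = 18 * mu = 18 * 0.001 = 0.018
v_s = 7.1312716e-06 / 0.018 = 3.96182e-04 m/s
Check: Re = rho_f * v_s * d / mu = 1000 * 3.96182e-04 * 1.11e-04 / 0.001 = 0.044 < 1, so Stokes' law applies.

3.96182e-04 m/s


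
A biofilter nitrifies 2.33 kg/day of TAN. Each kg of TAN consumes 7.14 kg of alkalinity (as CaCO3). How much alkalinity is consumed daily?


Alkalinity factor: 7.14 kg CaCO3 consumed per kg TAN nitrified
alk = 2.33 kg TAN * 7.14 = 16.6362 kg CaCO3/day

16.6362 kg CaCO3/day


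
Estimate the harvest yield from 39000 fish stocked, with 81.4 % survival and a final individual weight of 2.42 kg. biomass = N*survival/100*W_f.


Survivors = 39000 * 81.4/100 = 31746 fish
Harvest biomass = survivors * W_f = 31746 * 2.42 = 76825.32 kg

76825.32 kg


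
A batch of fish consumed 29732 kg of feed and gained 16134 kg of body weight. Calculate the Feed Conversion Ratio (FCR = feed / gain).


FCR = feed consumed / weight gained
FCR = 29732 kg / 16134 kg = 1.84282

1.84282


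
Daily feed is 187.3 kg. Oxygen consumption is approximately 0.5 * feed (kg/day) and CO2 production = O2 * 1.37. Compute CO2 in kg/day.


O2 = 187.3 * 0.5 = 93.65
CO2 = 93.65 * 1.37 = 128.3005

128.3005 kg/day


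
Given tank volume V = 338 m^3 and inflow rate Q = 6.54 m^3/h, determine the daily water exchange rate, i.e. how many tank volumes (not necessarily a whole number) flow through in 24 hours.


Daily flow volume = 6.54 m^3/h * 24 h = 156.96 m^3/day
Exchanges = daily flow / tank volume = 156.96 / 338 = 0.464379 exchanges/day

0.464379 exchanges/day


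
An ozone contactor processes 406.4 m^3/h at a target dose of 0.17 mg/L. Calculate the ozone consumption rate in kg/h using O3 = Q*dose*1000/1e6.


O3 demand (mg/h) = Q * dose * 1000 = 406.4 * 0.17 * 1000 = 69088 mg/h
Convert mg to kg: 69088 / 1e6 = 0.069088 kg/h

0.069088 kg/h


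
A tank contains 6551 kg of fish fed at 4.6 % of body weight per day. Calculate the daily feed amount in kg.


Feeding rate fraction = 4.6% / 100 = 0.046
Daily feed = 6551 kg * 0.046 = 301.346 kg/day

301.346 kg/day


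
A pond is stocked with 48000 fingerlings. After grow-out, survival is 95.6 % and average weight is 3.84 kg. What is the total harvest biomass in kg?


Survivors = 48000 * 95.6/100 = 45888 fish
Harvest biomass = survivors * W_f = 45888 * 3.84 = 176209.92 kg

176209.92 kg


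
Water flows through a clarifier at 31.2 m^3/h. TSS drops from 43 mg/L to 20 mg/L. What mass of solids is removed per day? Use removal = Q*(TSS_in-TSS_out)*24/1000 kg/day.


Concentration drop: TSS_in - TSS_out = 43 - 20 = 23 mg/L
Hourly solids removed = Q * dTSS = 31.2 m^3/h * 23 mg/L = 717.6 g/h  (m^3/h * mg/L = g/h)
Daily solids removed = 717.6 * 24 = 17222.4 g/day
Convert g to kg: 17222.4 / 1000 = 17.2224 kg/day

17.2224 kg/day


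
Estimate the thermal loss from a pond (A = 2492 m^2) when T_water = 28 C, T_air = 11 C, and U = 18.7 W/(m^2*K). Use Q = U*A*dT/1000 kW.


Temperature difference dT = 28 - 11 = 17 K
Heat loss (W) = U * A * dT = 18.7 * 2492 * 17 = 792206.8 W
Convert to kW: 792206.8 / 1000 = 792.2068 kW

792.2068 kW


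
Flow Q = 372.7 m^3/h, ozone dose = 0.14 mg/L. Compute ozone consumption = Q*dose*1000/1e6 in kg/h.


O3 demand (mg/h) = Q * dose * 1000 = 372.7 * 0.14 * 1000 = 52178 mg/h
Convert mg to kg: 52178 / 1e6 = 0.052178 kg/h

0.052178 kg/h


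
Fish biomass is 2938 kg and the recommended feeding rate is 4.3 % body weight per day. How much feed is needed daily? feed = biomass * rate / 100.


Feeding rate fraction = 4.3% / 100 = 0.043
Daily feed = 2938 kg * 0.043 = 126.334 kg/day

126.334 kg/day


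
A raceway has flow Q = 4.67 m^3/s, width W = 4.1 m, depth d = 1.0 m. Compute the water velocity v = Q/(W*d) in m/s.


Cross-sectional area = W * d = 4.1 * 1.0 = 4.1 m^2
Velocity = Q / A = 4.67 / 4.1 = 1.13902 m/s

1.13902 m/s


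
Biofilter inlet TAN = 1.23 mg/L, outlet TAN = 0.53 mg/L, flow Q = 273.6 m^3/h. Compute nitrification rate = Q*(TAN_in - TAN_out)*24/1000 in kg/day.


Concentration drop: TAN_in - TAN_out = 1.23 - 0.53 = 0.7 mg/L
Hourly TAN removed = Q * dTAN = 273.6 m^3/h * 0.7 mg/L = 191.52 g/h  (m^3/h * mg/L = g/h)
Daily TAN removed = 191.52 * 24 = 4596.48 g/day
Convert to kg/day: 4596.48 / 1000 = 4.59648 kg/day

4.59648 kg/day


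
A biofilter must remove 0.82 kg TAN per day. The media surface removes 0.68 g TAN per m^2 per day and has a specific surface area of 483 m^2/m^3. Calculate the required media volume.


A = 0.82*1000 / 0.68 = 1205.8824 m^2
V = 1205.8824 / 483 = 2.49665

2.49665 m^3


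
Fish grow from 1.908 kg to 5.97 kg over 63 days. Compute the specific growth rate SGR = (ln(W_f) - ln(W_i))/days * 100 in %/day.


ln(W_f) = ln(5.97) = 1.7867469
ln(W_i) = ln(1.908) = 0.64605557
ln(W_f) - ln(W_i) = 1.7867469 - 0.64605557 = 1.1406913
SGR = 1.1406913 / 63 * 100 = 1.81062 %/day

1.81062 %/day


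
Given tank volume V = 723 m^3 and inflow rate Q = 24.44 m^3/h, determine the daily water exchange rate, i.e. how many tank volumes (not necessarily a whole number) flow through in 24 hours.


Daily flow volume = 24.44 m^3/h * 24 h = 586.56 m^3/day
Exchanges = daily flow / tank volume = 586.56 / 723 = 0.811286 exchanges/day

0.811286 exchanges/day


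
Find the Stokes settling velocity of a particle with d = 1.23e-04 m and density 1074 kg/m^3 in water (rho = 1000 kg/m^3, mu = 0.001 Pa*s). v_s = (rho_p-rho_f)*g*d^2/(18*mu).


Density difference: rho_p - rho_f = 1074 - 1000 = 74 kg/m^3
d^2 = (1.23e-04)^2 = 1.5129e-08 m^2
Numerator = (rho_p - rho_f) * g * d^2 = 74 * 9.81 * 1.5129e-08 = 1.0982746e-05
Denominator = 18 * mu = 18 * 0.001 = 0.018
v_s = 1.0982746e-05 / 0.018 = 6.10153e-04 m/s
Check: Re = rho_f * v_s * d / mu = 1000 * 6.10153e-04 * 1.23e-04 / 0.001 = 0.075 < 1, so Stokes' law applies.

6.10153e-04 m/s


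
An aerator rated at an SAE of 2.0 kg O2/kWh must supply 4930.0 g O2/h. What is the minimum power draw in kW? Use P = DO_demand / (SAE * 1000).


SAE in g O2/kWh = 2.0 * 1000 = 2000 g/kWh
P = DO_demand / SAE_g = 4930.0 / 2000 = 2.465 kW

2.465 kW


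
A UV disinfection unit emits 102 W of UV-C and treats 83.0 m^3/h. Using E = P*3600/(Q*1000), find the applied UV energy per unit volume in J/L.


Energy delivered per hour = 102 W * 3600 s = 367200 J/h
Volume treated per hour = 83.0 m^3/h * 1000 = 83000 L/h
dose = 367200 / 83000 = 4.4241 J/L

4.4241 J/L


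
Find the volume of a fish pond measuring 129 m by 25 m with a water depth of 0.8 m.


Base area = L * W = 129 * 25 = 3225 m^2
Volume = area * depth = 3225 * 0.8 = 2580 m^3

2580 m^3


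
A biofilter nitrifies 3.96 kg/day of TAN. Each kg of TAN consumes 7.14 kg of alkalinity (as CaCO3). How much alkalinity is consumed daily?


Alkalinity factor: 7.14 kg CaCO3 consumed per kg TAN nitrified
alk = 3.96 kg TAN * 7.14 = 28.2744 kg CaCO3/day

28.2744 kg CaCO3/day


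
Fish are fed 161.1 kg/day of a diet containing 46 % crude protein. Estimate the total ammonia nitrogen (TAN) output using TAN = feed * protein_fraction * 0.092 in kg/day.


Protein in feed = 161.1 * 46/100 = 74.106 kg/day
TAN = protein * 0.092 = 74.106 * 0.092 = 6.817752 kg/day

6.817752 kg/day


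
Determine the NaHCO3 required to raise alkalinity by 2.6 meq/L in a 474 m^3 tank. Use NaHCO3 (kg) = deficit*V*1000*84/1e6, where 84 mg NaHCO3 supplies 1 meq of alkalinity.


Tank volume in L = 474 m^3 * 1000 = 474000 L
Total meq required = 2.6 meq/L * 474000 L = 1232400 meq
NaHCO3 mass = 1232400 meq * 84 mg/meq / 1e6 = 103.522 kg

103.522 kg


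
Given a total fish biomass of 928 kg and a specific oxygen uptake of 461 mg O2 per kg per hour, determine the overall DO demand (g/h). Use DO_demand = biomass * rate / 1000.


Total O2 consumption (mg/h) = 928 kg * 461 mg/(kg*h) = 427808 mg/h
Convert to g/h: 427808 / 1000 = 427.808 g/h

427.808 g/h


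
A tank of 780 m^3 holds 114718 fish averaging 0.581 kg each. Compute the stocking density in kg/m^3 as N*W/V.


Total biomass = 114718 fish * 0.581 kg = 66651.158 kg
Density = total biomass / volume = 66651.158 / 780 = 85.4502 kg/m^3

85.4502 kg/m^3


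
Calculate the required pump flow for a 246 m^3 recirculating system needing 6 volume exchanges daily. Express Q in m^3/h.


Daily recirculation volume = 246 m^3 * 6 = 1476 m^3/day
Flow rate Q = daily volume / 24 h = 1476 / 24 = 61.5 m^3/h

61.5 m^3/h


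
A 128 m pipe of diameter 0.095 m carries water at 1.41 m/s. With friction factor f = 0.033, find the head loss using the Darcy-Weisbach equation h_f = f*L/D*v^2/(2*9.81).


v^2 = 1.41^2 = 1.9881 m^2/s^2
L/D = 128/0.095 = 1347.3684
h_f = f*(L/D)*v^2/(2g) = 0.033 * 1347.3684 * 1.9881 / 19.62 = 4.50546 m

4.50546 m


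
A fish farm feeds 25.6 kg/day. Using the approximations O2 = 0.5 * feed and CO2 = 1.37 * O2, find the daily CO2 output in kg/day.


O2 = 25.6 * 0.5 = 12.8
CO2 = 12.8 * 1.37 = 17.536

17.536 kg/day


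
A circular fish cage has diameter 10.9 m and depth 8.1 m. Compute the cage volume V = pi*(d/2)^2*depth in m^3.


r = d/2 = 10.9/2 = 5.45 m
Base area = pi*r^2 = pi*5.45^2 = 93.313156 m^2
Volume = 93.313156 * 8.1 = 755.837 m^3

755.837 m^3


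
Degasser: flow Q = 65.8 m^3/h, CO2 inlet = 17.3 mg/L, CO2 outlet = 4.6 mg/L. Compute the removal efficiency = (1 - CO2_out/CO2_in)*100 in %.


CO2_out / CO2_in = 4.6 / 17.3 = 0.26589595
Fraction remaining = 0.26589595
efficiency = (1 - 0.26589595) * 100 = 73.4104 %

73.4104 %


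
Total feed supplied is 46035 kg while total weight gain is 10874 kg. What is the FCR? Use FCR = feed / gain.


FCR = feed consumed / weight gained
FCR = 46035 kg / 10874 kg = 4.23349

4.23349


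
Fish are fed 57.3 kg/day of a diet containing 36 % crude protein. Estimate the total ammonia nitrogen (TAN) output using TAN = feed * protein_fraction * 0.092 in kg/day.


Protein in feed = 57.3 * 36/100 = 20.628 kg/day
TAN = protein * 0.092 = 20.628 * 0.092 = 1.897776 kg/day

1.897776 kg/day


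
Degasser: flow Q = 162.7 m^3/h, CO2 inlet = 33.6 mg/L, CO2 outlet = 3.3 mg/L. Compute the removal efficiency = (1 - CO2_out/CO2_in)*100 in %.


CO2_out / CO2_in = 3.3 / 33.6 = 0.098214286
Fraction remaining = 0.098214286
efficiency = (1 - 0.098214286) * 100 = 90.1786 %

90.1786 %


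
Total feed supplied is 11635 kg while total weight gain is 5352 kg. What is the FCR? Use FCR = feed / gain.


FCR = feed consumed / weight gained
FCR = 11635 kg / 5352 kg = 2.17395

2.17395


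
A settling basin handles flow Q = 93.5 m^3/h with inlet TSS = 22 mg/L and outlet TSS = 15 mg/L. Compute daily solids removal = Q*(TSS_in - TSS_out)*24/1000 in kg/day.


Concentration drop: TSS_in - TSS_out = 22 - 15 = 7 mg/L
Hourly solids removed = Q * dTSS = 93.5 m^3/h * 7 mg/L = 654.5 g/h  (m^3/h * mg/L = g/h)
Daily solids removed = 654.5 * 24 = 15708 g/day
Convert g to kg: 15708 / 1000 = 15.708 kg/day

15.708 kg/day


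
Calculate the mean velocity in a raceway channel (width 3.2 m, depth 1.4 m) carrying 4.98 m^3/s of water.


Cross-sectional area = W * d = 3.2 * 1.4 = 4.48 m^2
Velocity = Q / A = 4.98 / 4.48 = 1.11161 m/s

1.11161 m/s


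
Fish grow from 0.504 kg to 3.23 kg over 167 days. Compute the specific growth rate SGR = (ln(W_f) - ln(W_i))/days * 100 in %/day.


ln(W_f) = ln(3.23) = 1.1724821
ln(W_i) = ln(0.504) = -0.68517901
ln(W_f) - ln(W_i) = 1.1724821 - -0.68517901 = 1.8576611
SGR = 1.8576611 / 167 * 100 = 1.11237 %/day

1.11237 %/day


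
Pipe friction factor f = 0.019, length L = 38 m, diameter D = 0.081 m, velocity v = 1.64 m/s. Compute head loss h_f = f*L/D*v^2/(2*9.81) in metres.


v^2 = 1.64^2 = 2.6896 m^2/s^2
L/D = 38/0.081 = 469.1358
h_f = f*(L/D)*v^2/(2g) = 0.019 * 469.1358 * 2.6896 / 19.62 = 1.22191 m

1.22191 m


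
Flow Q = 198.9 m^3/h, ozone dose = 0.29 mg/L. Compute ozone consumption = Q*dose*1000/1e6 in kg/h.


O3 demand (mg/h) = Q * dose * 1000 = 198.9 * 0.29 * 1000 = 57681 mg/h
Convert mg to kg: 57681 / 1e6 = 0.057681 kg/h

0.057681 kg/h


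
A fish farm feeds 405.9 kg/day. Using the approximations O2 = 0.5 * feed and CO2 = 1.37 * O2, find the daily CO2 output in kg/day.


O2 = 405.9 * 0.5 = 202.95
CO2 = 202.95 * 1.37 = 278.0415

278.0415 kg/day


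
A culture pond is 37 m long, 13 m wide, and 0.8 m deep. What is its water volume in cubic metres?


Base area = L * W = 37 * 13 = 481 m^2
Volume = area * depth = 481 * 0.8 = 384.8 m^3

384.8 m^3


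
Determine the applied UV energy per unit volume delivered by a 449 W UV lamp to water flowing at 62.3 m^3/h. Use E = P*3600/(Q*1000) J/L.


Energy delivered per hour = 449 W * 3600 s = 1616400 J/h
Volume treated per hour = 62.3 m^3/h * 1000 = 62300 L/h
dose = 1616400 / 62300 = 25.9454 J/L

25.9454 J/L


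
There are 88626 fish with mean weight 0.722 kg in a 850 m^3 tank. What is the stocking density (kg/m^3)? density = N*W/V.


Total biomass = 88626 fish * 0.722 kg = 63987.972 kg
Density = total biomass / volume = 63987.972 / 850 = 75.28 kg/m^3

75.28 kg/m^3


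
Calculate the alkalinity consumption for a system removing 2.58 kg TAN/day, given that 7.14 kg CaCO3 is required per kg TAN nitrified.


Alkalinity factor: 7.14 kg CaCO3 consumed per kg TAN nitrified
alk = 2.58 kg TAN * 7.14 = 18.4212 kg CaCO3/day

18.4212 kg CaCO3/day


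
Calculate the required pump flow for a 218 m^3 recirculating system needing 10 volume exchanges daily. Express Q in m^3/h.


Daily recirculation volume = 218 m^3 * 10 = 2180 m^3/day
Flow rate Q = daily volume / 24 h = 2180 / 24 = 90.8333 m^3/h

90.8333 m^3/h


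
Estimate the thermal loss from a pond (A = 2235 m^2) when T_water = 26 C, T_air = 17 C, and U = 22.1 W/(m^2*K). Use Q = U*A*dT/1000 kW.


Temperature difference dT = 26 - 17 = 9 K
Heat loss (W) = U * A * dT = 22.1 * 2235 * 9 = 444541.5 W
Convert to kW: 444541.5 / 1000 = 444.5415 kW

444.5415 kW


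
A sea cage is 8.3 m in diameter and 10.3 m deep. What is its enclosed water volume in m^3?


r = d/2 = 8.3/2 = 4.15 m
Base area = pi*r^2 = pi*4.15^2 = 54.106079 m^2
Volume = 54.106079 * 10.3 = 557.293 m^3

557.293 m^3


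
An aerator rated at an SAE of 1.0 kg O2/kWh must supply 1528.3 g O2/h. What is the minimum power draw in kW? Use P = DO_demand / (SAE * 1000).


SAE in g O2/kWh = 1.0 * 1000 = 1000 g/kWh
P = DO_demand / SAE_g = 1528.3 / 1000 = 1.5283 kW

1.5283 kW


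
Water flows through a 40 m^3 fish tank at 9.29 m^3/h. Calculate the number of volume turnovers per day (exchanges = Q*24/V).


Daily flow volume = 9.29 m^3/h * 24 h = 222.96 m^3/day
Exchanges = daily flow / tank volume = 222.96 / 40 = 5.574 exchanges/day

5.574 exchanges/day


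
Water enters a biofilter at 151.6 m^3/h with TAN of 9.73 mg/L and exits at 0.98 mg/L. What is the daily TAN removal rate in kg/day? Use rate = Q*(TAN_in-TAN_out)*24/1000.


Concentration drop: TAN_in - TAN_out = 9.73 - 0.98 = 8.75 mg/L
Hourly TAN removed = Q * dTAN = 151.6 m^3/h * 8.75 mg/L = 1326.5 g/h  (m^3/h * mg/L = g/h)
Daily TAN removed = 1326.5 * 24 = 31836 g/day
Convert to kg/day: 31836 / 1000 = 31.836 kg/day

31.836 kg/day


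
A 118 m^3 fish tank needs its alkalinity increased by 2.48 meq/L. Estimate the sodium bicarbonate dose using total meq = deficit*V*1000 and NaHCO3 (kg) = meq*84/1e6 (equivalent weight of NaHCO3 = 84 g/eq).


Tank volume in L = 118 m^3 * 1000 = 118000 L
Total meq required = 2.48 meq/L * 118000 L = 292640 meq
NaHCO3 mass = 292640 meq * 84 mg/meq / 1e6 = 24.5818 kg

24.5818 kg


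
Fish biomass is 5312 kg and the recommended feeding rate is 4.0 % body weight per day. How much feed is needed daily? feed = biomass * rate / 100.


Feeding rate fraction = 4.0% / 100 = 0.04
Daily feed = 5312 kg * 0.04 = 212.48 kg/day

212.48 kg/day


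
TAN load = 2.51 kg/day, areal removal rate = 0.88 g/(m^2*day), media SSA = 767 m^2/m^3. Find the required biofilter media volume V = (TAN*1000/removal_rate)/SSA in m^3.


A = 2.51*1000 / 0.88 = 2852.2727 m^2
V = 2852.2727 / 767 = 3.71874

3.71874 m^3


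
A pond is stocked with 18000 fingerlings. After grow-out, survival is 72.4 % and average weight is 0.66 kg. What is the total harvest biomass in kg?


Survivors = 18000 * 72.4/100 = 13032 fish
Harvest biomass = survivors * W_f = 13032 * 0.66 = 8601.12 kg

8601.12 kg


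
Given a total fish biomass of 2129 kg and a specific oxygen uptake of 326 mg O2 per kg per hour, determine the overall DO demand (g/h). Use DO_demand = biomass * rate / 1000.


Total O2 consumption (mg/h) = 2129 kg * 326 mg/(kg*h) = 694054 mg/h
Convert to g/h: 694054 / 1000 = 694.054 g/h

694.054 g/h


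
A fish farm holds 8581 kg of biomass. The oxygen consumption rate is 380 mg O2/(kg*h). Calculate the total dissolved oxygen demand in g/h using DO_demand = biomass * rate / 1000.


Total O2 consumption (mg/h) = 8581 kg * 380 mg/(kg*h) = 3260780 mg/h
Convert to g/h: 3260780 / 1000 = 3260.78 g/h

3260.78 g/h


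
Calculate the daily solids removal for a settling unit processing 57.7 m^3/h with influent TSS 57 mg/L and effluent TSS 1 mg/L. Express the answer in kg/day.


Concentration drop: TSS_in - TSS_out = 57 - 1 = 56 mg/L
Hourly solids removed = Q * dTSS = 57.7 m^3/h * 56 mg/L = 3231.2 g/h  (m^3/h * mg/L = g/h)
Daily solids removed = 3231.2 * 24 = 77548.8 g/day
Convert g to kg: 77548.8 / 1000 = 77.5488 kg/day

77.5488 kg/day


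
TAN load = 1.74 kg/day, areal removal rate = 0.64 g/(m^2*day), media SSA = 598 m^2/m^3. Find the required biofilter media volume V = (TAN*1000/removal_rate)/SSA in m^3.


A = 1.74*1000 / 0.64 = 2718.75 m^2
V = 2718.75 / 598 = 4.5464

4.5464 m^3


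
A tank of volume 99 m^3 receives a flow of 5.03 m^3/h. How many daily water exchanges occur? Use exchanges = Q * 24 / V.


Daily flow volume = 5.03 m^3/h * 24 h = 120.72 m^3/day
Exchanges = daily flow / tank volume = 120.72 / 99 = 1.21939 exchanges/day

1.21939 exchanges/day


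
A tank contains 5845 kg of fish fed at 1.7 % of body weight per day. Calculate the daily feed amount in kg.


Feeding rate fraction = 1.7% / 100 = 0.017
Daily feed = 5845 kg * 0.017 = 99.365 kg/day

99.365 kg/day


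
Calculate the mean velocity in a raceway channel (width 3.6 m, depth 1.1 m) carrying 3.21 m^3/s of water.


Cross-sectional area = W * d = 3.6 * 1.1 = 3.96 m^2
Velocity = Q / A = 3.21 / 3.96 = 0.810606 m/s

0.810606 m/s


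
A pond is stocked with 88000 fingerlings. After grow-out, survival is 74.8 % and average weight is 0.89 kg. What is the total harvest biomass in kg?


Survivors = 88000 * 74.8/100 = 65824 fish
Harvest biomass = survivors * W_f = 65824 * 0.89 = 58583.36 kg

58583.36 kg


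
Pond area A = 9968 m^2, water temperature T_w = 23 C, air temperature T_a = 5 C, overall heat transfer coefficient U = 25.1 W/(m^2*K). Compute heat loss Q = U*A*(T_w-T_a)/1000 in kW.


Temperature difference dT = 23 - 5 = 18 K
Heat loss (W) = U * A * dT = 25.1 * 9968 * 18 = 4503542.4 W
Convert to kW: 4503542.4 / 1000 = 4503.5424 kW

4503.5424 kW


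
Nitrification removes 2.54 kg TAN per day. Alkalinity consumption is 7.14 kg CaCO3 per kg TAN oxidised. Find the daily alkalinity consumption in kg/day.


Alkalinity factor: 7.14 kg CaCO3 consumed per kg TAN nitrified
alk = 2.54 kg TAN * 7.14 = 18.1356 kg CaCO3/day

18.1356 kg CaCO3/day


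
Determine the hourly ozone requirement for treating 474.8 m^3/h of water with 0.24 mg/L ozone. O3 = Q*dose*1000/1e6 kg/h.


O3 demand (mg/h) = Q * dose * 1000 = 474.8 * 0.24 * 1000 = 113952 mg/h
Convert mg to kg: 113952 / 1e6 = 0.113952 kg/h

0.113952 kg/h


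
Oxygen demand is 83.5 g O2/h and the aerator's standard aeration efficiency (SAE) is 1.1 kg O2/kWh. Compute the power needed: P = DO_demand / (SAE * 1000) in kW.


SAE in g O2/kWh = 1.1 * 1000 = 1100 g/kWh
P = DO_demand / SAE_g = 83.5 / 1100 = 0.0759091 kW

0.0759091 kW


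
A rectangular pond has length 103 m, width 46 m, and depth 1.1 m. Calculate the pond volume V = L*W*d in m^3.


Base area = L * W = 103 * 46 = 4738 m^2
Volume = area * depth = 4738 * 1.1 = 5211.8 m^3

5211.8 m^3


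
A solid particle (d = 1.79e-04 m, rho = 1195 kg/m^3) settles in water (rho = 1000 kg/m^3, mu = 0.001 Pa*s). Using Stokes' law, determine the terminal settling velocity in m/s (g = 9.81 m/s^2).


Density difference: rho_p - rho_f = 1195 - 1000 = 195 kg/m^3
d^2 = (1.79e-04)^2 = 3.2041e-08 m^2
Numerator = (rho_p - rho_f) * g * d^2 = 195 * 9.81 * 3.2041e-08 = 6.1292831e-05
Denominator = 18 * mu = 18 * 0.001 = 0.018
v_s = 6.1292831e-05 / 0.018 = 0.00340516 m/s
Check: Re = rho_f * v_s * d / mu = 1000 * 0.00340516 * 1.79e-04 / 0.001 = 0.61 < 1, so Stokes' law applies.

0.00340516 m/s


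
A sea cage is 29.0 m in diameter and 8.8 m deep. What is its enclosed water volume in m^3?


r = d/2 = 29.0/2 = 14.5 m
Base area = pi*r^2 = pi*14.5^2 = 660.51986 m^2
Volume = 660.51986 * 8.8 = 5812.57 m^3

5812.57 m^3


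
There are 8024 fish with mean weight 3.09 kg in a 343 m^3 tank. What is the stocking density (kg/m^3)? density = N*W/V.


Total biomass = 8024 fish * 3.09 kg = 24794.16 kg
Density = total biomass / volume = 24794.16 / 343 = 72.2862 kg/m^3

72.2862 kg/m^3


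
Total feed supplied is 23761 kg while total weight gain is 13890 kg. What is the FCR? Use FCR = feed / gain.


FCR = feed consumed / weight gained
FCR = 23761 kg / 13890 kg = 1.71066

1.71066


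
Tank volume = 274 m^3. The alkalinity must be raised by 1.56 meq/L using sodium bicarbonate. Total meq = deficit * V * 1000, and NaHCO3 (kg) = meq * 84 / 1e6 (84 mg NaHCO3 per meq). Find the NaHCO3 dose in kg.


Tank volume in L = 274 m^3 * 1000 = 274000 L
Total meq required = 1.56 meq/L * 274000 L = 427440 meq
NaHCO3 mass = 427440 meq * 84 mg/meq / 1e6 = 35.905 kg

35.905 kg


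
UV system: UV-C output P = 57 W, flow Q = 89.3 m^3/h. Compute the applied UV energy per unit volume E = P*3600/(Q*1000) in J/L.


Energy delivered per hour = 57 W * 3600 s = 205200 J/h
Volume treated per hour = 89.3 m^3/h * 1000 = 89300 L/h
dose = 205200 / 89300 = 2.29787 J/L

2.29787 J/L


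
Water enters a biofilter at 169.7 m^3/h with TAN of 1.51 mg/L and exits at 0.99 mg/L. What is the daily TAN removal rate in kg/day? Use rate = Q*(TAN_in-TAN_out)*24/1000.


Concentration drop: TAN_in - TAN_out = 1.51 - 0.99 = 0.52 mg/L
Hourly TAN removed = Q * dTAN = 169.7 m^3/h * 0.52 mg/L = 88.244 g/h  (m^3/h * mg/L = g/h)
Daily TAN removed = 88.244 * 24 = 2117.856 g/day
Convert to kg/day: 2117.856 / 1000 = 2.117856 kg/day

2.117856 kg/day


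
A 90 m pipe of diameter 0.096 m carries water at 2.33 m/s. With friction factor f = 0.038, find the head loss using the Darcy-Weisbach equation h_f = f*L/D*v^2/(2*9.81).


v^2 = 2.33^2 = 5.4289 m^2/s^2
L/D = 90/0.096 = 937.5
h_f = f*(L/D)*v^2/(2g) = 0.038 * 937.5 * 5.4289 / 19.62 = 9.85752 m

9.85752 m


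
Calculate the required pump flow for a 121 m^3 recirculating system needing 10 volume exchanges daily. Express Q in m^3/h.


Daily recirculation volume = 121 m^3 * 10 = 1210 m^3/day
Flow rate Q = daily volume / 24 h = 1210 / 24 = 50.4167 m^3/h

50.4167 m^3/h


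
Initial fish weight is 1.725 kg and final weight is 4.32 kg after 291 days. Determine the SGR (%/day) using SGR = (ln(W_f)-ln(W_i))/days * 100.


ln(W_f) = ln(4.32) = 1.4632554
ln(W_i) = ln(1.725) = 0.54522705
ln(W_f) - ln(W_i) = 1.4632554 - 0.54522705 = 0.91802835
SGR = 0.91802835 / 291 * 100 = 0.315474 %/day

0.315474 %/day


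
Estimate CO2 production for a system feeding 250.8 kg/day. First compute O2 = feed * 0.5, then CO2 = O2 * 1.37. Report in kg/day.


O2 = 250.8 * 0.5 = 125.4
CO2 = 125.4 * 1.37 = 171.798

171.798 kg/day


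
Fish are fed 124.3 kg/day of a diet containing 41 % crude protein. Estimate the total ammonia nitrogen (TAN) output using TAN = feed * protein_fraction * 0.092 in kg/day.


Protein in feed = 124.3 * 41/100 = 50.963 kg/day
TAN = protein * 0.092 = 50.963 * 0.092 = 4.688596 kg/day

4.688596 kg/day


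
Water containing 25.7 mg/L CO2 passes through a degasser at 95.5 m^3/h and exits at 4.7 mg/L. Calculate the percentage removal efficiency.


CO2_out / CO2_in = 4.7 / 25.7 = 0.18287938
Fraction remaining = 0.18287938
efficiency = (1 - 0.18287938) * 100 = 81.7121 %

81.7121 %


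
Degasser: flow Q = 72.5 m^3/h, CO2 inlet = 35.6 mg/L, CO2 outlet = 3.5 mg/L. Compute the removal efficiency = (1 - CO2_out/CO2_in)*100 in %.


CO2_out / CO2_in = 3.5 / 35.6 = 0.098314607
Fraction remaining = 0.098314607
efficiency = (1 - 0.098314607) * 100 = 90.1685 %

90.1685 %


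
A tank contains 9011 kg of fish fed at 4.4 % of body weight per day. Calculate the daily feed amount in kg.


Feeding rate fraction = 4.4% / 100 = 0.044
Daily feed = 9011 kg * 0.044 = 396.484 kg/day

396.484 kg/day


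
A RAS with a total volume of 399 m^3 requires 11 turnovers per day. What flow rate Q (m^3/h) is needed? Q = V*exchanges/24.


Daily recirculation volume = 399 m^3 * 11 = 4389 m^3/day
Flow rate Q = daily volume / 24 h = 4389 / 24 = 182.875 m^3/h

182.875 m^3/h


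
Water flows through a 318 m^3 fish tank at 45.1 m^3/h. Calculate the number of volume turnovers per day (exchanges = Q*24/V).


Daily flow volume = 45.1 m^3/h * 24 h = 1082.4 m^3/day
Exchanges = daily flow / tank volume = 1082.4 / 318 = 3.40377 exchanges/day

3.40377 exchanges/day


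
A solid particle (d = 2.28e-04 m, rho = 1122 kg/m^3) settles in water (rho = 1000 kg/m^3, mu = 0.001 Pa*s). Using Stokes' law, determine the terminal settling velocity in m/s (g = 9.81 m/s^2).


Density difference: rho_p - rho_f = 1122 - 1000 = 122 kg/m^3
d^2 = (2.28e-04)^2 = 5.1984e-08 m^2
Numerator = (rho_p - rho_f) * g * d^2 = 122 * 9.81 * 5.1984e-08 = 6.2215491e-05
Denominator = 18 * mu = 18 * 0.001 = 0.018
v_s = 6.2215491e-05 / 0.018 = 0.00345642 m/s
Check: Re = rho_f * v_s * d / mu = 1000 * 0.00345642 * 2.28e-04 / 0.001 = 0.788 < 1, so Stokes' law applies.

0.00345642 m/s


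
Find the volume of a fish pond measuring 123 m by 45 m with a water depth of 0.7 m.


Base area = L * W = 123 * 45 = 5535 m^2
Volume = area * depth = 5535 * 0.7 = 3874.5 m^3

3874.5 m^3


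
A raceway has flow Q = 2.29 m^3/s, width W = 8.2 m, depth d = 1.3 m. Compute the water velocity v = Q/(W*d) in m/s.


Cross-sectional area = W * d = 8.2 * 1.3 = 10.66 m^2
Velocity = Q / A = 2.29 / 10.66 = 0.214822 m/s

0.214822 m/s


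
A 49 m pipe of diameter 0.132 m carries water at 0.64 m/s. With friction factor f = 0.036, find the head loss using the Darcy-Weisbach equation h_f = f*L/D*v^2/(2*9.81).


v^2 = 0.64^2 = 0.4096 m^2/s^2
L/D = 49/0.132 = 371.21212
h_f = f*(L/D)*v^2/(2g) = 0.036 * 371.21212 * 0.4096 / 19.62 = 0.278988 m

0.278988 m


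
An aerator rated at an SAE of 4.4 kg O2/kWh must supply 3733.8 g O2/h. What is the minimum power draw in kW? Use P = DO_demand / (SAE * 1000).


SAE in g O2/kWh = 4.4 * 1000 = 4400 g/kWh
P = DO_demand / SAE_g = 3733.8 / 4400 = 0.848591 kW

0.848591 kW


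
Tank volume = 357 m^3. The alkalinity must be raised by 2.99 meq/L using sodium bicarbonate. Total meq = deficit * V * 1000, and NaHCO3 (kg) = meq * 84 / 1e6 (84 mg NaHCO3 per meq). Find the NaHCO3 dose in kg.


Tank volume in L = 357 m^3 * 1000 = 357000 L
Total meq required = 2.99 meq/L * 357000 L = 1067430 meq
NaHCO3 mass = 1067430 meq * 84 mg/meq / 1e6 = 89.6641 kg

89.6641 kg


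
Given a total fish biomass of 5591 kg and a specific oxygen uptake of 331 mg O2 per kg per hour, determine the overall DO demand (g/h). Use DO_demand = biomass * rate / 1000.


Total O2 consumption (mg/h) = 5591 kg * 331 mg/(kg*h) = 1850621 mg/h
Convert to g/h: 1850621 / 1000 = 1850.621 g/h

1850.621 g/h


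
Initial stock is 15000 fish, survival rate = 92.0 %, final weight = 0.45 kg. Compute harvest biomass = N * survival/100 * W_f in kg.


Survivors = 15000 * 92.0/100 = 13800 fish
Harvest biomass = survivors * W_f = 13800 * 0.45 = 6210 kg

6210 kg


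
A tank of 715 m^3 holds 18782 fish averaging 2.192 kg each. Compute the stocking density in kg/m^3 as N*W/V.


Total biomass = 18782 fish * 2.192 kg = 41170.144 kg
Density = total biomass / volume = 41170.144 / 715 = 57.5806 kg/m^3

57.5806 kg/m^3


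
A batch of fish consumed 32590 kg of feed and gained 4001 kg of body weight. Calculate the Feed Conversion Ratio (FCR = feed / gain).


FCR = feed consumed / weight gained
FCR = 32590 kg / 4001 kg = 8.14546

8.14546


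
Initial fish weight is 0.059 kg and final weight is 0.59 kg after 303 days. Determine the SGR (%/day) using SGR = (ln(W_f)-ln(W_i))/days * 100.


ln(W_f) = ln(0.59) = -0.52763274
ln(W_i) = ln(0.059) = -2.8302178
ln(W_f) - ln(W_i) = -0.52763274 - -2.8302178 = 2.3025851
SGR = 2.3025851 / 303 * 100 = 0.759929 %/day

0.759929 %/day


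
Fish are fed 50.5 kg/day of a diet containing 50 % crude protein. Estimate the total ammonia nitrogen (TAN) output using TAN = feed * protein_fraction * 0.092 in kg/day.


Protein in feed = 50.5 * 50/100 = 25.25 kg/day
TAN = protein * 0.092 = 25.25 * 0.092 = 2.323 kg/day

2.323 kg/day


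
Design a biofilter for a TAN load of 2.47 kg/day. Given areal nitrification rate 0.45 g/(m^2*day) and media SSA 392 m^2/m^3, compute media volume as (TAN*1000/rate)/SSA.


A = 2.47*1000 / 0.45 = 5488.8889 m^2
V = 5488.8889 / 392 = 14.0023

14.0023 m^3


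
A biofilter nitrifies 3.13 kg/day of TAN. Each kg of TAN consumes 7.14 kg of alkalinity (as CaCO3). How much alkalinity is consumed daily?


Alkalinity factor: 7.14 kg CaCO3 consumed per kg TAN nitrified
alk = 3.13 kg TAN * 7.14 = 22.3482 kg CaCO3/day

22.3482 kg CaCO3/day


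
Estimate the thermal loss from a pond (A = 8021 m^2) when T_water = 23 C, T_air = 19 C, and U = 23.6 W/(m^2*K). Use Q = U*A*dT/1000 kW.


Temperature difference dT = 23 - 19 = 4 K
Heat loss (W) = U * A * dT = 23.6 * 8021 * 4 = 757182.4 W
Convert to kW: 757182.4 / 1000 = 757.1824 kW

757.1824 kW


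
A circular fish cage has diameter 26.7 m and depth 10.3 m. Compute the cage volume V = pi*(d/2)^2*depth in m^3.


r = d/2 = 26.7/2 = 13.35 m
Base area = pi*r^2 = pi*13.35^2 = 559.9025 m^2
Volume = 559.9025 * 10.3 = 5767 m^3

5767 m^3


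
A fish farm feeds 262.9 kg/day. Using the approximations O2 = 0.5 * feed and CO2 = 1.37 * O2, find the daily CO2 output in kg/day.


O2 = 262.9 * 0.5 = 131.45
CO2 = 131.45 * 1.37 = 180.0865

180.0865 kg/day


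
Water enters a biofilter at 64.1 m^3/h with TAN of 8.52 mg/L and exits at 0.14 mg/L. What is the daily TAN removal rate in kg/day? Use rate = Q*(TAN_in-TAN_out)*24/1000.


Concentration drop: TAN_in - TAN_out = 8.52 - 0.14 = 8.38 mg/L
Hourly TAN removed = Q * dTAN = 64.1 m^3/h * 8.38 mg/L = 537.158 g/h  (m^3/h * mg/L = g/h)
Daily TAN removed = 537.158 * 24 = 12891.792 g/day
Convert to kg/day: 12891.792 / 1000 = 12.891792 kg/day

12.891792 kg/day
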